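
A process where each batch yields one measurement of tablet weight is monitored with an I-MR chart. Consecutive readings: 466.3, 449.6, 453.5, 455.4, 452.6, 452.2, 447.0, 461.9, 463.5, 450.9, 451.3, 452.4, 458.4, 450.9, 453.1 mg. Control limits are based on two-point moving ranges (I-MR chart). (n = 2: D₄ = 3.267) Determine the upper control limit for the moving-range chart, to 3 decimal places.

Moving ranges: 16.7, 3.9, 1.9, 2.8, 0.4, 5.2, 14.9, 1.6, 12.6, 0.4, 1.1, 6.0, 7.5, 2.2; M̄R̄ = 77.2000 / 14 = 5.5143
UCL_MR = D₄·M̄R̄ = 3.267 × 5.5143 = 18.0152

18.015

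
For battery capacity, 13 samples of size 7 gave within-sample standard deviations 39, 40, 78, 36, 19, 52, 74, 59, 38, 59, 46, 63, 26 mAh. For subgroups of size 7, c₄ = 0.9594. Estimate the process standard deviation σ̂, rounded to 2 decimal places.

s̄ = (39 + 40 + 78 + 36 + 19 + 52 + 74 + 59 + 38 + 59 + 46 + 63 + 26) / 13 = 48.3846
σ̂ = s̄ / c₄ = 48.3846 / 0.9594 = 50.4322

50.43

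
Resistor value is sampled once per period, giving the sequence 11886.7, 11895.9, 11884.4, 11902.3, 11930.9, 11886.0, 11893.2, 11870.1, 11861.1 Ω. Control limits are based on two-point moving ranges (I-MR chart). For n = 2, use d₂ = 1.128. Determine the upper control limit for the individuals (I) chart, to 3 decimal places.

11940.399

X̄ = (11886.7 + 11895.9 + 11884.4 + 11902.3 + 11930.9 + 11886.0 + 11893.2 + 11870.1 + 11861.1) / 9 = 11890.0667
Moving ranges: 9.2, 11.5, 17.9, 28.6, 44.9, 7.2, 23.1, 9.0; M̄R̄ = 151.4000 / 8 = 18.9250
UCL = X̄ + 3·M̄R̄/d₂ = 11890.0667 + 3 × 18.9250 / 1.128 = 11940.3991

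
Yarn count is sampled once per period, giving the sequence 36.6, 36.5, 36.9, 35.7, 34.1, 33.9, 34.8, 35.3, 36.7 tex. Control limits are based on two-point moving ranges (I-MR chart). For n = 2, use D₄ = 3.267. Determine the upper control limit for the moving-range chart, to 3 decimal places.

Moving ranges: 0.1, 0.4, 1.2, 1.6, 0.2, 0.9, 0.5, 1.4; M̄R̄ = 6.3000 / 8 = 0.7875
UCL_MR = D₄·M̄R̄ = 3.267 × 0.7875 = 2.5728

2.573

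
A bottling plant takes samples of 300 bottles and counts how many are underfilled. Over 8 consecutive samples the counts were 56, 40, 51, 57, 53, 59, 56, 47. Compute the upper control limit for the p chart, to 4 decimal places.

p̄ = Σdᵢ / (k·n) = 419 / (8 × 300) = 0.17458
UCL = p̄ + 3·√(p̄(1−p̄)/n) = 0.17458 + 3 × √(0.17458×0.82542/300) = 0.17458 + 3 × 0.02192 = 0.24033

0.2403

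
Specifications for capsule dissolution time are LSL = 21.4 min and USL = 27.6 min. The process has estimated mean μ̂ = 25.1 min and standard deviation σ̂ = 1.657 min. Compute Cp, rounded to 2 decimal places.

Cp = (USL − LSL) / (6σ̂) = (27.6 − 21.4) / (6 × 1.657) = 6.2000 / 9.9420 = 0.6236

0.62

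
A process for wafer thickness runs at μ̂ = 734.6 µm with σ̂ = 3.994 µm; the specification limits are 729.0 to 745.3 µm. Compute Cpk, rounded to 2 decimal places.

Cpu = (USL − μ̂) / (3σ̂) = (745.3 − 734.6) / (3 × 3.994) = 0.8930; Cpl = (μ̂ − LSL) / (3σ̂) = (734.6 − 729.0) / (3 × 3.994) = 0.4674; Cpk = min(Cpu, Cpl) = 0.4674

0.47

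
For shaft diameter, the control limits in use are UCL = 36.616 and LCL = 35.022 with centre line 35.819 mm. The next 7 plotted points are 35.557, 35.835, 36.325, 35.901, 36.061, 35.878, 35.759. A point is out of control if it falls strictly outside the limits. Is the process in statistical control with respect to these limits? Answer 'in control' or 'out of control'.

in control

All 7 points lie within [35.022, 36.616].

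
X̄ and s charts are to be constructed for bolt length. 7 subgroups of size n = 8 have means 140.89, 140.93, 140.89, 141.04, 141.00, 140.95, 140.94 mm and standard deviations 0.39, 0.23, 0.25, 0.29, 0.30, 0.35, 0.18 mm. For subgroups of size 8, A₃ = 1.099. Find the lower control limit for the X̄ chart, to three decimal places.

140.636

X̄̄ = (140.89 + 140.93 + 140.89 + 141.04 + 141.00 + 140.95 + 140.94) / 7 = 140.9486
s̄ = (0.39 + 0.23 + 0.25 + 0.29 + 0.30 + 0.35 + 0.18) / 7 = 0.2843
LCL = X̄̄ − A₃·s̄ = 140.9486 − 1.099 × 0.2843 = 140.6361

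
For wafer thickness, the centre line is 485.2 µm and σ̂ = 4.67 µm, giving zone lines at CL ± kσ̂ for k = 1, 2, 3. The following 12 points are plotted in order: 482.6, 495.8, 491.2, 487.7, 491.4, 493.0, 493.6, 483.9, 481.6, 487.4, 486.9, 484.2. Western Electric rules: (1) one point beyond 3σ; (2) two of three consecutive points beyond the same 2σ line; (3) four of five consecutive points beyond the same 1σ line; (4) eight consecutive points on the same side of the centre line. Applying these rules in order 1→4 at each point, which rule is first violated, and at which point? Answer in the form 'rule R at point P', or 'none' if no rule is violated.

Zone of each point (C = within 1σ̂, B = 1σ̂–2σ̂, A = 2σ̂–3σ̂, * = beyond 3σ̂; sign = side of CL): 1:-C, 2:+A, 3:+B, 4:+C, 5:+B, 6:+B, 7:+B, 8:-C, 9:-C, 10:+C, 11:+C, 12:-C
Rule 3 (four of five consecutive points beyond the same 1σ limit) is satisfied at point 6.

rule 3 at point 6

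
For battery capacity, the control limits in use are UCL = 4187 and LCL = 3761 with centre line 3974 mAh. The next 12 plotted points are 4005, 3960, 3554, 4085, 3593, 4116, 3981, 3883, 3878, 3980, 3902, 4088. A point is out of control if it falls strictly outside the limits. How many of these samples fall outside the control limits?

2

Compare each point to [3761, 4187]: sample 3 = 3554 < LCL; sample 5 = 3593 < LCL.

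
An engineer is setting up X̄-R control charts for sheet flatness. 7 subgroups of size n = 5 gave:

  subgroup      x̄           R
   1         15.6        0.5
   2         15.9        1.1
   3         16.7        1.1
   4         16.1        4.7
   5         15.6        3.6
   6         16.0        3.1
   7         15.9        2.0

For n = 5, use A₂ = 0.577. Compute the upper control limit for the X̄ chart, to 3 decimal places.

17.299

X̄̄ = (15.6 + 15.9 + 16.7 + 16.1 + 15.6 + 16.0 + 15.9) / 7 = 111.8000 / 7 = 15.9714
R̄ = (0.5 + 1.1 + 1.1 + 4.7 + 3.6 + 3.1 + 2.0) / 7 = 16.1000 / 7 = 2.3000
UCL = X̄̄ + A₂·R̄ = 15.9714 + 0.577 × 2.3000 = 17.2985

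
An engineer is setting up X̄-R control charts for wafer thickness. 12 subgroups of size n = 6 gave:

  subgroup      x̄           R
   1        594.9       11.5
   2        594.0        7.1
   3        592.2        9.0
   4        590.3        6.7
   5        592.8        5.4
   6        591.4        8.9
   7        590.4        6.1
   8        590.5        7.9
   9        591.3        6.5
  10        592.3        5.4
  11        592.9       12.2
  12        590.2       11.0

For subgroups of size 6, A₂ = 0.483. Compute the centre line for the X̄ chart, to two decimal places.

591.93

X̄̄ = (594.9 + 594.0 + 592.2 + 590.3 + 592.8 + 591.4 + 590.4 + 590.5 + 591.3 + 592.3 + 592.9 + 590.2) / 12 = 7103.2000 / 12 = 591.9333
CL = X̄̄ = 591.9333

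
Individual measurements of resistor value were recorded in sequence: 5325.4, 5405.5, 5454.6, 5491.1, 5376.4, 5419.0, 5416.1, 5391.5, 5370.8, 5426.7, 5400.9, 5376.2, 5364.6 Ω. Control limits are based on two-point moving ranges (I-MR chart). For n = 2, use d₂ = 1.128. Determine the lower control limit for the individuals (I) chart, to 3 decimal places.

5293.024

X̄ = (5325.4 + 5405.5 + 5454.6 + 5491.1 + 5376.4 + 5419.0 + 5416.1 + 5391.5 + 5370.8 + 5426.7 + 5400.9 + 5376.2 + 5364.6) / 13 = 5401.4462
Moving ranges: 80.1, 49.1, 36.5, 114.7, 42.6, 2.9, 24.6, 20.7, 55.9, 25.8, 24.7, 11.6; M̄R̄ = 489.2000 / 12 = 40.7667
LCL = X̄ − 3·M̄R̄/d₂ = 5401.4462 − 3 × 40.7667 / 1.128 = 5293.0242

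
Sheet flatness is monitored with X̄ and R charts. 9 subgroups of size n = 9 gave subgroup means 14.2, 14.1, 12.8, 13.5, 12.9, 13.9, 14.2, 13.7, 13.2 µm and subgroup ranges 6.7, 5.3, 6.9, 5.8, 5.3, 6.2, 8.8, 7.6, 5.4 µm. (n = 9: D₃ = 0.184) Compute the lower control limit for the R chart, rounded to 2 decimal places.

1.19

R̄ = (6.7 + 5.3 + 6.9 + 5.8 + 5.3 + 6.2 + 8.8 + 7.6 + 5.4) / 9 = 58.0000 / 9 = 6.4444
LCL_R = D₃·R̄ = 0.184 × 6.4444 = 1.1858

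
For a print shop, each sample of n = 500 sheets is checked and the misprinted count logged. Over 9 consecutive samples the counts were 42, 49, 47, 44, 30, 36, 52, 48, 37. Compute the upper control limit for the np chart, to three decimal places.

61.541

p̄ = Σdᵢ / (k·n) = 385 / (9 × 500) = 0.08556
UCL = np̄ + 3·√(np̄(1−p̄)) = 42.7778 + 3 × √(42.7778×0.91444) = 42.7778 + 3 × 6.2544 = 61.5411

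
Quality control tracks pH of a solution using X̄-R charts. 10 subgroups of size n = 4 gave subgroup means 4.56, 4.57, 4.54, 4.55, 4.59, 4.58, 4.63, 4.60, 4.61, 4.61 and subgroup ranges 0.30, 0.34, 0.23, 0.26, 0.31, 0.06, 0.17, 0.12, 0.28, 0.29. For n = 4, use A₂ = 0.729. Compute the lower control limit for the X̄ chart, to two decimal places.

4.41

X̄̄ = (4.56 + 4.57 + 4.54 + 4.55 + 4.59 + 4.58 + 4.63 + 4.60 + 4.61 + 4.61) / 10 = 45.8400 / 10 = 4.5840
R̄ = (0.30 + 0.34 + 0.23 + 0.26 + 0.31 + 0.06 + 0.17 + 0.12 + 0.28 + 0.29) / 10 = 2.3600 / 10 = 0.2360
LCL = X̄̄ − A₂·R̄ = 4.5840 − 0.729 × 0.2360 = 4.4120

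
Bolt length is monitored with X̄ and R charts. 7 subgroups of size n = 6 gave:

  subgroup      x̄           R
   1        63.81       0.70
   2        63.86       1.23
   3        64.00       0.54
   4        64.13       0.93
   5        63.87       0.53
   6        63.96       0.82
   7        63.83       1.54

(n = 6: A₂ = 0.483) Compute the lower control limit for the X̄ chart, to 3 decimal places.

63.489

X̄̄ = (63.81 + 63.86 + 64.00 + 64.13 + 63.87 + 63.96 + 63.83) / 7 = 447.4600 / 7 = 63.9229
R̄ = (0.70 + 1.23 + 0.54 + 0.93 + 0.53 + 0.82 + 1.54) / 7 = 6.2900 / 7 = 0.8986
LCL = X̄̄ − A₂·R̄ = 63.9229 − 0.483 × 0.8986 = 63.4888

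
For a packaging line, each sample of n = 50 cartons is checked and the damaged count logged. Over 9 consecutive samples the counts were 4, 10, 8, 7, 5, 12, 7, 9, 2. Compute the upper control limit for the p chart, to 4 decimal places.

0.2904

p̄ = Σdᵢ / (k·n) = 64 / (9 × 50) = 0.14222
UCL = p̄ + 3·√(p̄(1−p̄)/n) = 0.14222 + 3 × √(0.14222×0.85778/50) = 0.14222 + 3 × 0.04940 = 0.29041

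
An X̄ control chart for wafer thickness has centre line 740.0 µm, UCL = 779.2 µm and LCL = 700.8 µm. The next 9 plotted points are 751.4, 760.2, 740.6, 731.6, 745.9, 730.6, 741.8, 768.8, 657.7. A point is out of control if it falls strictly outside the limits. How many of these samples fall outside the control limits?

Compare each point to [700.8, 779.2]: sample 9 = 657.7 < LCL.

1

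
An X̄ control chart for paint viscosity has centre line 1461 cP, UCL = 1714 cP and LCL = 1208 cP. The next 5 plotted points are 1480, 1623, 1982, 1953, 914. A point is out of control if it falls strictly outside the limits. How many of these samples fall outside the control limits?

3

Compare each point to [1208, 1714]: sample 3 = 1982 > UCL; sample 4 = 1953 > UCL; sample 5 = 914 < LCL.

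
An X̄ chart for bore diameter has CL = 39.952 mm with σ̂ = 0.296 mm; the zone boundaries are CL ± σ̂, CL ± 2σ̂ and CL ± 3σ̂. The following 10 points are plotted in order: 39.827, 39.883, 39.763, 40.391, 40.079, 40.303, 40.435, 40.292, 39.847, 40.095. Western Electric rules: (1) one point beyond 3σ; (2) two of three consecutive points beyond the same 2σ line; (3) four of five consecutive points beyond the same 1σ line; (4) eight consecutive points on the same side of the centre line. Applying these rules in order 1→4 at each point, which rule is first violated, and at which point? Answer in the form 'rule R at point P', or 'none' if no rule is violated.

rule 3 at point 8

Zone of each point (C = within 1σ̂, B = 1σ̂–2σ̂, A = 2σ̂–3σ̂, * = beyond 3σ̂; sign = side of CL): 1:-C, 2:-C, 3:-C, 4:+B, 5:+C, 6:+B, 7:+B, 8:+B, 9:-C, 10:+C
Rule 3 (four of five consecutive points beyond the same 1σ limit) is satisfied at point 8.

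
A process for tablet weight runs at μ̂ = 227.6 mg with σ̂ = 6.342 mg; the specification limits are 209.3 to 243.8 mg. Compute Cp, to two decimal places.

Cp = (USL − LSL) / (6σ̂) = (243.8 − 209.3) / (6 × 6.342) = 34.5000 / 38.0520 = 0.9067

0.91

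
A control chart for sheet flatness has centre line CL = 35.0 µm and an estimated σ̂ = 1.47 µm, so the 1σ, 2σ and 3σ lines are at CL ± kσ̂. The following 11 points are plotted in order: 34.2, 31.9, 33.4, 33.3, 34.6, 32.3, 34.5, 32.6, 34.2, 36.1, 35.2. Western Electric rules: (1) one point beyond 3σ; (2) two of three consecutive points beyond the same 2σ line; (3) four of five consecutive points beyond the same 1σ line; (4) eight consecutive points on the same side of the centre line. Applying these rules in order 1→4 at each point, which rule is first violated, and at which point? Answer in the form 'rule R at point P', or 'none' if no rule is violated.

rule 3 at point 6

Zone of each point (C = within 1σ̂, B = 1σ̂–2σ̂, A = 2σ̂–3σ̂, * = beyond 3σ̂; sign = side of CL): 1:-C, 2:-A, 3:-B, 4:-B, 5:-C, 6:-B, 7:-C, 8:-B, 9:-C, 10:+C, 11:+C
Rule 3 (four of five consecutive points beyond the same 1σ limit) is satisfied at point 6.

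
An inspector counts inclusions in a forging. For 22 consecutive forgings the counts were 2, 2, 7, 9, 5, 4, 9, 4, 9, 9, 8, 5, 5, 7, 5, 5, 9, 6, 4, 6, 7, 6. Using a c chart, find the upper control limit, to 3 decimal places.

c̄ = (2 + 2 + 7 + 9 + 5 + 4 + 9 + 4 + 9 + 9 + 8 + 5 + 5 + 7 + 5 + 5 + 9 + 6 + 4 + 6 + 7 + 6) / 22 = 133 / 22 = 6.0455
UCL = c̄ + 3√c̄ = 6.0455 + 3 × √6.0455 = 6.0455 + 3 × 2.4588 = 13.4217

13.422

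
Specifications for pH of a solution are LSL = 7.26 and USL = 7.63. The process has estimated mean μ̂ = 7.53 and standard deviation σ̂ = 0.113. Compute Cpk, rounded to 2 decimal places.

0.29

Cpu = (USL − μ̂) / (3σ̂) = (7.63 − 7.53) / (3 × 0.113) = 0.2950; Cpl = (μ̂ − LSL) / (3σ̂) = (7.53 − 7.26) / (3 × 0.113) = 0.7965; Cpk = min(Cpu, Cpl) = 0.2950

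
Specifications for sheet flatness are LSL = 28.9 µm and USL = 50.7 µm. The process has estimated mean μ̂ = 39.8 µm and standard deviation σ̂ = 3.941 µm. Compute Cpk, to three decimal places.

0.922

Cpu = (USL − μ̂) / (3σ̂) = (50.7 − 39.8) / (3 × 3.941) = 0.9219; Cpl = (μ̂ − LSL) / (3σ̂) = (39.8 − 28.9) / (3 × 3.941) = 0.9219; Cpk = min(Cpu, Cpl) = 0.9219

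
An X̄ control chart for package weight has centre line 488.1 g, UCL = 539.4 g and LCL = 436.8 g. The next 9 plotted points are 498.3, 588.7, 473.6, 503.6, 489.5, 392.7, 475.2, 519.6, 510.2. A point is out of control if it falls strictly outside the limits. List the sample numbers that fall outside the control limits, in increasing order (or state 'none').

Compare each point to [436.8, 539.4]: sample 2 = 588.7 > UCL; sample 6 = 392.7 < LCL.

2, 6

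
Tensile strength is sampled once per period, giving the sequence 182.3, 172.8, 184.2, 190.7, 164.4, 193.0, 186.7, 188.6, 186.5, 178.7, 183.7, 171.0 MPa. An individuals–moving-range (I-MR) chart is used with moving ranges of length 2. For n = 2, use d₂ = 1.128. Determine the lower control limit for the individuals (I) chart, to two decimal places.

X̄ = (182.3 + 172.8 + 184.2 + 190.7 + 164.4 + 193.0 + 186.7 + 188.6 + 186.5 + 178.7 + 183.7 + 171.0) / 12 = 181.8833
Moving ranges: 9.5, 11.4, 6.5, 26.3, 28.6, 6.3, 1.9, 2.1, 7.8, 5.0, 12.7; M̄R̄ = 118.1000 / 11 = 10.7364
LCL = X̄ − 3·M̄R̄/d₂ = 181.8833 − 3 × 10.7364 / 1.128 = 153.3292

153.33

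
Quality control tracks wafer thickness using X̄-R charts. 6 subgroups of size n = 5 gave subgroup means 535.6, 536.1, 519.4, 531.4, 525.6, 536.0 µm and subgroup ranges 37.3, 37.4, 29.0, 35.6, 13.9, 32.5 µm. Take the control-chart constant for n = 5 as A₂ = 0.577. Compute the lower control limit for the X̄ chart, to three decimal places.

X̄̄ = (535.6 + 536.1 + 519.4 + 531.4 + 525.6 + 536.0) / 6 = 3184.1000 / 6 = 530.6833
R̄ = (37.3 + 37.4 + 29.0 + 35.6 + 13.9 + 32.5) / 6 = 185.7000 / 6 = 30.9500
LCL = X̄̄ − A₂·R̄ = 530.6833 − 0.577 × 30.9500 = 512.8252

512.825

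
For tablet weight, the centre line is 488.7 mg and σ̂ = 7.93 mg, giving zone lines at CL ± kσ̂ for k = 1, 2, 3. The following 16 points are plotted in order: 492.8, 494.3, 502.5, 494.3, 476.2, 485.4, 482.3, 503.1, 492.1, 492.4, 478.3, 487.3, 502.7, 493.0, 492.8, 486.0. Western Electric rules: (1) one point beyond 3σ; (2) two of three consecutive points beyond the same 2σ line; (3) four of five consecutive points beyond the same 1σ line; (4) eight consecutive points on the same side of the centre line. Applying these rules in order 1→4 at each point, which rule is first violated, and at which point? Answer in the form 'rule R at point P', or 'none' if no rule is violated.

none

Zone of each point (C = within 1σ̂, B = 1σ̂–2σ̂, A = 2σ̂–3σ̂, * = beyond 3σ̂; sign = side of CL): 1:+C, 2:+C, 3:+B, 4:+C, 5:-B, 6:-C, 7:-C, 8:+B, 9:+C, 10:+C, 11:-B, 12:-C, 13:+B, 14:+C, 15:+C, 16:-C
No rule fires across all 16 points.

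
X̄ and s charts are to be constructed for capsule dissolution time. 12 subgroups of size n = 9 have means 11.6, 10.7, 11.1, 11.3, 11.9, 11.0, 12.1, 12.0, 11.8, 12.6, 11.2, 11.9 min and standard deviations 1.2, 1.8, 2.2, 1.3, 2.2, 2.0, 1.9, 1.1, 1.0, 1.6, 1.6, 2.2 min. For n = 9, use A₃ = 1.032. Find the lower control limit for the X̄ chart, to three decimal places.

9.871

X̄̄ = (11.6 + 10.7 + 11.1 + 11.3 + 11.9 + 11.0 + 12.1 + 12.0 + 11.8 + 12.6 + 11.2 + 11.9) / 12 = 11.6000
s̄ = (1.2 + 1.8 + 2.2 + 1.3 + 2.2 + 2.0 + 1.9 + 1.1 + 1.0 + 1.6 + 1.6 + 2.2) / 12 = 1.6750
LCL = X̄̄ − A₃·s̄ = 11.6000 − 1.032 × 1.6750 = 9.8714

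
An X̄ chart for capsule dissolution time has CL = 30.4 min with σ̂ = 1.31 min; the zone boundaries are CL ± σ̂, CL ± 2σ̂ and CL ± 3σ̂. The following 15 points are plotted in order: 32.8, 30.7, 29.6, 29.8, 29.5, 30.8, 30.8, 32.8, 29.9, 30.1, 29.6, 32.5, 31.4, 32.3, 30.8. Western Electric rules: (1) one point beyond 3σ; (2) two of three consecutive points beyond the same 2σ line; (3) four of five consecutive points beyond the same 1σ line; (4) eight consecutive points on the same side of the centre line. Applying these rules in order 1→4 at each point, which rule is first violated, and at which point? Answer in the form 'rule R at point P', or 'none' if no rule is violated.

Zone of each point (C = within 1σ̂, B = 1σ̂–2σ̂, A = 2σ̂–3σ̂, * = beyond 3σ̂; sign = side of CL): 1:+B, 2:+C, 3:-C, 4:-C, 5:-C, 6:+C, 7:+C, 8:+B, 9:-C, 10:-C, 11:-C, 12:+B, 13:+C, 14:+B, 15:+C
No rule fires across all 15 points.

none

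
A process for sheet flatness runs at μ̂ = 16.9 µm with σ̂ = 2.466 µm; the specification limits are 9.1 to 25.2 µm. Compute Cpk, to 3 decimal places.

Cpu = (USL − μ̂) / (3σ̂) = (25.2 − 16.9) / (3 × 2.466) = 1.1219; Cpl = (μ̂ − LSL) / (3σ̂) = (16.9 − 9.1) / (3 × 2.466) = 1.0543; Cpk = min(Cpu, Cpl) = 1.0543

1.054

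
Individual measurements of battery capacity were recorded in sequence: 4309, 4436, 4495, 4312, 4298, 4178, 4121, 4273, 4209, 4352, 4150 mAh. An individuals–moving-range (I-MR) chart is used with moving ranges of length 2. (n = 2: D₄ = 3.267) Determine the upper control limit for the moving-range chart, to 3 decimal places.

Moving ranges: 127, 59, 183, 14, 120, 57, 152, 64, 143, 202; M̄R̄ = 1121.0000 / 10 = 112.1000
UCL_MR = D₄·M̄R̄ = 3.267 × 112.1000 = 366.2307

366.231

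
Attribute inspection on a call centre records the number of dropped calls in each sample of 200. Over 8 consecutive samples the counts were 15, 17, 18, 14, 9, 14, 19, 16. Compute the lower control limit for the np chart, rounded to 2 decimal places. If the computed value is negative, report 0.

p̄ = Σdᵢ / (k·n) = 122 / (8 × 200) = 0.07625
LCL = np̄ − 3·√(np̄(1−p̄)) = 15.2500 − 3 × 3.7533 = 3.9901

3.99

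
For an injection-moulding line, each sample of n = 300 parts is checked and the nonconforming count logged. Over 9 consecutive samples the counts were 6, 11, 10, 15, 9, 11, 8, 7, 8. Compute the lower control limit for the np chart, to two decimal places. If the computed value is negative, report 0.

p̄ = Σdᵢ / (k·n) = 85 / (9 × 300) = 0.03148
LCL = np̄ − 3·√(np̄(1−p̄)) = 9.4444 − 3 × 3.0244 = 0.3712

0.37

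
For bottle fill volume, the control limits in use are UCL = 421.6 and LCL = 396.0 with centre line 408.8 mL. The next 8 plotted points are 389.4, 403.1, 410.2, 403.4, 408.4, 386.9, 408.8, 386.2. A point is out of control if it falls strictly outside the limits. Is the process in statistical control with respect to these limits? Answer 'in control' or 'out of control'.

Compare each point to [396.0, 421.6]: sample 1 = 389.4 < LCL; sample 6 = 386.9 < LCL; sample 8 = 386.2 < LCL.

out of control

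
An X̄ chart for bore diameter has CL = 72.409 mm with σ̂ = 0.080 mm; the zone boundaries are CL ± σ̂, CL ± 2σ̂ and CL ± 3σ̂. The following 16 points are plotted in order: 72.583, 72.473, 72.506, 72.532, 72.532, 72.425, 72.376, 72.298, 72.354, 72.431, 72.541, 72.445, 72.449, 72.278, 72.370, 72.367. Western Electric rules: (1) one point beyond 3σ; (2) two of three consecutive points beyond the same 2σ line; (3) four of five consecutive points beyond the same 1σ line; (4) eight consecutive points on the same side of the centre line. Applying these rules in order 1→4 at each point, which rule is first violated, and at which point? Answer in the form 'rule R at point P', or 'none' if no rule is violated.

rule 3 at point 5

Zone of each point (C = within 1σ̂, B = 1σ̂–2σ̂, A = 2σ̂–3σ̂, * = beyond 3σ̂; sign = side of CL): 1:+A, 2:+C, 3:+B, 4:+B, 5:+B, 6:+C, 7:-C, 8:-B, 9:-C, 10:+C, 11:+B, 12:+C, 13:+C, 14:-B, 15:-C, 16:-C
Rule 3 (four of five consecutive points beyond the same 1σ limit) is satisfied at point 5.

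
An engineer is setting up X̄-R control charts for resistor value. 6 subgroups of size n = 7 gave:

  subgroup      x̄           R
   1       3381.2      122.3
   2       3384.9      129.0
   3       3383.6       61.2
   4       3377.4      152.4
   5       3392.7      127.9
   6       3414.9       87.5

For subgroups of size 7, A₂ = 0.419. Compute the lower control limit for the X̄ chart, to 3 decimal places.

3341.609

X̄̄ = (3381.2 + 3384.9 + 3383.6 + 3377.4 + 3392.7 + 3414.9) / 6 = 20334.7000 / 6 = 3389.1167
R̄ = (122.3 + 129.0 + 61.2 + 152.4 + 127.9 + 87.5) / 6 = 680.3000 / 6 = 113.3833
LCL = X̄̄ − A₂·R̄ = 3389.1167 − 0.419 × 113.3833 = 3341.6091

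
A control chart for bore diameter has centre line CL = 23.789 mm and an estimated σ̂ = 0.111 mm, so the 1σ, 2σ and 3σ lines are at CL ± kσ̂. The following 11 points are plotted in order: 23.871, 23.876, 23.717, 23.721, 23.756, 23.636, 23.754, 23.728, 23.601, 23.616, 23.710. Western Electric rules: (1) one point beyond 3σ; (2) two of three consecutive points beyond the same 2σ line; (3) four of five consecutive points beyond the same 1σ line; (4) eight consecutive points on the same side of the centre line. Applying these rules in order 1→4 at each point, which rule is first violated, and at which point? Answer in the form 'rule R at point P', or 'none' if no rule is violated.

rule 4 at point 10

Zone of each point (C = within 1σ̂, B = 1σ̂–2σ̂, A = 2σ̂–3σ̂, * = beyond 3σ̂; sign = side of CL): 1:+C, 2:+C, 3:-C, 4:-C, 5:-C, 6:-B, 7:-C, 8:-C, 9:-B, 10:-B, 11:-C
Rule 4 (eight consecutive points on the same side of the centre line) is satisfied at point 10.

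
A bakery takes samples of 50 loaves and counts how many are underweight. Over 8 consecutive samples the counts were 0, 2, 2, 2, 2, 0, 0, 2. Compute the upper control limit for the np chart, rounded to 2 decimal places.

p̄ = Σdᵢ / (k·n) = 10 / (8 × 50) = 0.02500
UCL = np̄ + 3·√(np̄(1−p̄)) = 1.2500 + 3 × √(1.2500×0.97500) = 1.2500 + 3 × 1.1040 = 4.5619

4.56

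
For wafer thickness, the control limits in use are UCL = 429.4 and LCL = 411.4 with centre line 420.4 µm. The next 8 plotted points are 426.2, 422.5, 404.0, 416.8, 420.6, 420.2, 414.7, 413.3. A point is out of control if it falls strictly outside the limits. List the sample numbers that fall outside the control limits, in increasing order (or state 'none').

3

Compare each point to [411.4, 429.4]: sample 3 = 404.0 < LCL.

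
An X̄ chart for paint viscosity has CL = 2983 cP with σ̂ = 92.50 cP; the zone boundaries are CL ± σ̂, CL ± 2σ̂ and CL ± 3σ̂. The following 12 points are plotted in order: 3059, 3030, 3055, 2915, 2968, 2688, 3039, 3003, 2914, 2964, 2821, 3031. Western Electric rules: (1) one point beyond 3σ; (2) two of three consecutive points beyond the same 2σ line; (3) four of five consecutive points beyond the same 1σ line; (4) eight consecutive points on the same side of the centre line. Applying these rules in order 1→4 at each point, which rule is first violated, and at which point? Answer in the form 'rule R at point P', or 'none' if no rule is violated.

rule 1 at point 6

Zone of each point (C = within 1σ̂, B = 1σ̂–2σ̂, A = 2σ̂–3σ̂, * = beyond 3σ̂; sign = side of CL): 1:+C, 2:+C, 3:+C, 4:-C, 5:-C, 6:-*, 7:+C, 8:+C, 9:-C, 10:-C, 11:-B, 12:+C
Rule 1 (one point beyond the 3σ limits) is satisfied at point 6.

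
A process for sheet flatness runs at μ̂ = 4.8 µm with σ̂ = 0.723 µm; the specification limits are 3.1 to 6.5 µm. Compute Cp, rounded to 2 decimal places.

Cp = (USL − LSL) / (6σ̂) = (6.5 − 3.1) / (6 × 0.723) = 3.4000 / 4.3380 = 0.7838

0.78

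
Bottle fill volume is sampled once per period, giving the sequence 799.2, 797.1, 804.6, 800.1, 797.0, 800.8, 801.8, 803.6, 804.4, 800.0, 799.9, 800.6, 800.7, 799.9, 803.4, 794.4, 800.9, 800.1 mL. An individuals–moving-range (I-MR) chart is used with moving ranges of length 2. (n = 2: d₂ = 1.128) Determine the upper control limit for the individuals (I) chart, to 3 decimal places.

808.373

X̄ = (799.2 + 797.1 + 804.6 + 800.1 + 797.0 + 800.8 + 801.8 + 803.6 + 804.4 + 800.0 + 799.9 + 800.6 + 800.7 + 799.9 + 803.4 + 794.4 + 800.9 + 800.1) / 18 = 800.4722
Moving ranges: 2.1, 7.5, 4.5, 3.1, 3.8, 1.0, 1.8, 0.8, 4.4, 0.1, 0.7, 0.1, 0.8, 3.5, 9.0, 6.5, 0.8; M̄R̄ = 50.5000 / 17 = 2.9706
UCL = X̄ + 3·M̄R̄/d₂ = 800.4722 + 3 × 2.9706 / 1.128 = 808.3727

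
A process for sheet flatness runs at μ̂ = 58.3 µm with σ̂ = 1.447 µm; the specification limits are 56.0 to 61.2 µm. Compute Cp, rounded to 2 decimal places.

Cp = (USL − LSL) / (6σ̂) = (61.2 − 56.0) / (6 × 1.447) = 5.2000 / 8.6820 = 0.5989

0.60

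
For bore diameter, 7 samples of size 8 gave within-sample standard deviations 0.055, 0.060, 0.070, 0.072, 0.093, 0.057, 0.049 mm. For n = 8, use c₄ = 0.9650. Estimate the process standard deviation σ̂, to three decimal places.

0.068

s̄ = (0.055 + 0.060 + 0.070 + 0.072 + 0.093 + 0.057 + 0.049) / 7 = 0.0651
σ̂ = s̄ / c₄ = 0.0651 / 0.9650 = 0.0675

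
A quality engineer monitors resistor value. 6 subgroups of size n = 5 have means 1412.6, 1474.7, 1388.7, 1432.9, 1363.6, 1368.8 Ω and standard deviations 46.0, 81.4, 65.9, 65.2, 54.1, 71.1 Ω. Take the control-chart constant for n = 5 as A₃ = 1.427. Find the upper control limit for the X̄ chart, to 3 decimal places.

1498.140

X̄̄ = (1412.6 + 1474.7 + 1388.7 + 1432.9 + 1363.6 + 1368.8) / 6 = 1406.8833
s̄ = (46.0 + 81.4 + 65.9 + 65.2 + 54.1 + 71.1) / 6 = 63.9500
UCL = X̄̄ + A₃·s̄ = 1406.8833 + 1.427 × 63.9500 = 1498.1400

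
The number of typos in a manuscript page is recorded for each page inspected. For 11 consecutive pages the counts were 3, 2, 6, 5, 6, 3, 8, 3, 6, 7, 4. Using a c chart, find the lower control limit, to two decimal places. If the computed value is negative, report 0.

0.00

c̄ = (3 + 2 + 6 + 5 + 6 + 3 + 8 + 3 + 6 + 7 + 4) / 11 = 53 / 11 = 4.8182
LCL = c̄ − 3√c̄ = 4.8182 − 3 × 2.1950 = -1.7669 → 0 (cannot be negative)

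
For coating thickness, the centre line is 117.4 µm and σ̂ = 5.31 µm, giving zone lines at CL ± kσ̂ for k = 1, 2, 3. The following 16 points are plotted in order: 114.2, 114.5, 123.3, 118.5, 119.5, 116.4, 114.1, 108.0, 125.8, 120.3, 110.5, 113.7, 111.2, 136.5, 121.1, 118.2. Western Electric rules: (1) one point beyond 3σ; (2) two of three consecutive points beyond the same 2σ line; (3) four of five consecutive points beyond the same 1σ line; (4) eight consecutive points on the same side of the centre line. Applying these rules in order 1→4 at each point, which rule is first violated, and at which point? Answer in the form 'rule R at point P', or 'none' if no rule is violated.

rule 1 at point 14

Zone of each point (C = within 1σ̂, B = 1σ̂–2σ̂, A = 2σ̂–3σ̂, * = beyond 3σ̂; sign = side of CL): 1:-C, 2:-C, 3:+B, 4:+C, 5:+C, 6:-C, 7:-C, 8:-B, 9:+B, 10:+C, 11:-B, 12:-C, 13:-B, 14:+*, 15:+C, 16:+C
Rule 1 (one point beyond the 3σ limits) is satisfied at point 14.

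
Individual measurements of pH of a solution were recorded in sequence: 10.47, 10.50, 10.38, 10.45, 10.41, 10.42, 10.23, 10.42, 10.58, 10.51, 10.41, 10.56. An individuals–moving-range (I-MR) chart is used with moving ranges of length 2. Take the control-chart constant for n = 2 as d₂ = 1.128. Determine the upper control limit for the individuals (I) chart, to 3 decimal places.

10.718

X̄ = (10.47 + 10.50 + 10.38 + 10.45 + 10.41 + 10.42 + 10.23 + 10.42 + 10.58 + 10.51 + 10.41 + 10.56) / 12 = 10.4450
Moving ranges: 0.03, 0.12, 0.07, 0.04, 0.01, 0.19, 0.19, 0.16, 0.07, 0.10, 0.15; M̄R̄ = 1.1300 / 11 = 0.1027
UCL = X̄ + 3·M̄R̄/d₂ = 10.4450 + 3 × 0.1027 / 1.128 = 10.7182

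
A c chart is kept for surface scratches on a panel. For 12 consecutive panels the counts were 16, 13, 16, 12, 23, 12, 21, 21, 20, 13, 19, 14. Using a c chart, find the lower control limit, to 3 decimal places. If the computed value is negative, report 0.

c̄ = (16 + 13 + 16 + 12 + 23 + 12 + 21 + 21 + 20 + 13 + 19 + 14) / 12 = 200 / 12 = 16.6667
LCL = c̄ − 3√c̄ = 16.6667 − 3 × 4.0825 = 4.4192

4.419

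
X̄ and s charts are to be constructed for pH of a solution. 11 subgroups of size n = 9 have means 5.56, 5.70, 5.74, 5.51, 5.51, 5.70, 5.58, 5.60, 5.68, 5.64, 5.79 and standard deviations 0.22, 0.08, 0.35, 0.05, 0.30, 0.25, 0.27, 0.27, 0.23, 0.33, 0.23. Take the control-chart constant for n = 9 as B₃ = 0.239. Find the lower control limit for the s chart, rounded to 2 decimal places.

0.06

s̄ = (0.22 + 0.08 + 0.35 + 0.05 + 0.30 + 0.25 + 0.27 + 0.27 + 0.23 + 0.33 + 0.23) / 11 = 0.2345
LCL_s = B₃·s̄ = 0.239 × 0.2345 = 0.0561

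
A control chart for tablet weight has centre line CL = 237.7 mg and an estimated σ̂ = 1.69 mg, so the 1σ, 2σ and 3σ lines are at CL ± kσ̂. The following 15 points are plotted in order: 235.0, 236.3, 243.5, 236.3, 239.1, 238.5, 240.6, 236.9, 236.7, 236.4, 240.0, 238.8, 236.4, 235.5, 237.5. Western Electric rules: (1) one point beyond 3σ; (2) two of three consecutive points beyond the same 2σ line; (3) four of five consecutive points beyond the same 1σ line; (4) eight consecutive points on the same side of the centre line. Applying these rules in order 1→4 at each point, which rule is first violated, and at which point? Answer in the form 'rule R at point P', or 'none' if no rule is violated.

rule 1 at point 3

Zone of each point (C = within 1σ̂, B = 1σ̂–2σ̂, A = 2σ̂–3σ̂, * = beyond 3σ̂; sign = side of CL): 1:-B, 2:-C, 3:+*, 4:-C, 5:+C, 6:+C, 7:+B, 8:-C, 9:-C, 10:-C, 11:+B, 12:+C, 13:-C, 14:-B, 15:-C
Rule 1 (one point beyond the 3σ limits) is satisfied at point 3.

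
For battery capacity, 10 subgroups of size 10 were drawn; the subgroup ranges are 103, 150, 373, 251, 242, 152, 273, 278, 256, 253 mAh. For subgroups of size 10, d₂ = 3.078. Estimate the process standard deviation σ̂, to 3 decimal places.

75.731

R̄ = (103 + 150 + 373 + 251 + 242 + 152 + 273 + 278 + 256 + 253) / 10 = 233.1000
σ̂ = R̄ / d₂ = 233.1000 / 3.078 = 75.7310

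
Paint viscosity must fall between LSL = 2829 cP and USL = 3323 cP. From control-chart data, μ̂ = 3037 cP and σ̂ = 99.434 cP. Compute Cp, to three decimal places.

Cp = (USL − LSL) / (6σ̂) = (3323 − 2829) / (6 × 99.434) = 494.0000 / 596.6040 = 0.8280

0.828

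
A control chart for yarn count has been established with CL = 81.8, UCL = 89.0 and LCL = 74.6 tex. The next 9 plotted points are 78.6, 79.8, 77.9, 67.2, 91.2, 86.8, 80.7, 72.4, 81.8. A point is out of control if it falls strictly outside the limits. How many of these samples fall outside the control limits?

Compare each point to [74.6, 89.0]: sample 4 = 67.2 < LCL; sample 5 = 91.2 > UCL; sample 8 = 72.4 < LCL.

3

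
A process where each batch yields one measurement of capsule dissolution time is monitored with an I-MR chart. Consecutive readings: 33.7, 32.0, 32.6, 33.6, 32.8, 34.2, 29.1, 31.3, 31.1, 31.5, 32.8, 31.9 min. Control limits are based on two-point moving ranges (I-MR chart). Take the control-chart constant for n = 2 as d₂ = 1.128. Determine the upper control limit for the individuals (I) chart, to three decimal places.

35.988

X̄ = (33.7 + 32.0 + 32.6 + 33.6 + 32.8 + 34.2 + 29.1 + 31.3 + 31.1 + 31.5 + 32.8 + 31.9) / 12 = 32.2167
Moving ranges: 1.7, 0.6, 1.0, 0.8, 1.4, 5.1, 2.2, 0.2, 0.4, 1.3, 0.9; M̄R̄ = 15.6000 / 11 = 1.4182
UCL = X̄ + 3·M̄R̄/d₂ = 32.2167 + 3 × 1.4182 / 1.128 = 35.9884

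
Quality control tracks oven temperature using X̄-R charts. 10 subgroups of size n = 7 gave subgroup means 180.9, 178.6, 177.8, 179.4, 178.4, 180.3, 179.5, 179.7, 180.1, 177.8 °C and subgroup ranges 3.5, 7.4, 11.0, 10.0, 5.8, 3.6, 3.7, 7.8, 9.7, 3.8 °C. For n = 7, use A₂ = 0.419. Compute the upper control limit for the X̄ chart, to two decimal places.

X̄̄ = (180.9 + 178.6 + 177.8 + 179.4 + 178.4 + 180.3 + 179.5 + 179.7 + 180.1 + 177.8) / 10 = 1792.5000 / 10 = 179.2500
R̄ = (3.5 + 7.4 + 11.0 + 10.0 + 5.8 + 3.6 + 3.7 + 7.8 + 9.7 + 3.8) / 10 = 66.3000 / 10 = 6.6300
UCL = X̄̄ + A₂·R̄ = 179.2500 + 0.419 × 6.6300 = 182.0280

182.03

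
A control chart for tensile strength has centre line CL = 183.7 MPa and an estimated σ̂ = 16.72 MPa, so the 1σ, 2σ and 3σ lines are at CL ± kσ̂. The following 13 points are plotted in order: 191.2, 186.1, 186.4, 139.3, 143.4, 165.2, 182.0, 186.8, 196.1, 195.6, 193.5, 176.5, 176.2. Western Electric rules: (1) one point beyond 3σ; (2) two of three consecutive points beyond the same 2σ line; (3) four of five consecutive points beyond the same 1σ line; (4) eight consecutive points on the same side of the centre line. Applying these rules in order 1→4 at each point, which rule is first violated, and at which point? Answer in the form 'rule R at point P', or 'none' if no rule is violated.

rule 2 at point 5

Zone of each point (C = within 1σ̂, B = 1σ̂–2σ̂, A = 2σ̂–3σ̂, * = beyond 3σ̂; sign = side of CL): 1:+C, 2:+C, 3:+C, 4:-A, 5:-A, 6:-B, 7:-C, 8:+C, 9:+C, 10:+C, 11:+C, 12:-C, 13:-C
Rule 2 (two of three consecutive points beyond the same 2σ limit) is satisfied at point 5.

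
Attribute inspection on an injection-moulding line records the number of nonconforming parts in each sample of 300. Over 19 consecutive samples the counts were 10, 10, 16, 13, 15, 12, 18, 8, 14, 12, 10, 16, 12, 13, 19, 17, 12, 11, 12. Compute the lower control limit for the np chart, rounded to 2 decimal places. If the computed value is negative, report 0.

2.52

p̄ = Σdᵢ / (k·n) = 250 / (19 × 300) = 0.04386
LCL = np̄ − 3·√(np̄(1−p̄)) = 13.1579 − 3 × 3.5469 = 2.5171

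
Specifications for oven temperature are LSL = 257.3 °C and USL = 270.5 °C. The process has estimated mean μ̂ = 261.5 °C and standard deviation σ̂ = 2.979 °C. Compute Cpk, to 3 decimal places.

Cpu = (USL − μ̂) / (3σ̂) = (270.5 − 261.5) / (3 × 2.979) = 1.0070; Cpl = (μ̂ − LSL) / (3σ̂) = (261.5 − 257.3) / (3 × 2.979) = 0.4700; Cpk = min(Cpu, Cpl) = 0.4700

0.470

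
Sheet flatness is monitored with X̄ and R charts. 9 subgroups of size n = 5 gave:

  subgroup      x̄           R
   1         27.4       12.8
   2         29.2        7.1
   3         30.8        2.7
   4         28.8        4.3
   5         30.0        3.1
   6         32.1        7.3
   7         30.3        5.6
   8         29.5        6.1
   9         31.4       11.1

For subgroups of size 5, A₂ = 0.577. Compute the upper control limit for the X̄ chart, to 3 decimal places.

X̄̄ = (27.4 + 29.2 + 30.8 + 28.8 + 30.0 + 32.1 + 30.3 + 29.5 + 31.4) / 9 = 269.5000 / 9 = 29.9444
R̄ = (12.8 + 7.1 + 2.7 + 4.3 + 3.1 + 7.3 + 5.6 + 6.1 + 11.1) / 9 = 60.1000 / 9 = 6.6778
UCL = X̄̄ + A₂·R̄ = 29.9444 + 0.577 × 6.6778 = 33.7975

33.798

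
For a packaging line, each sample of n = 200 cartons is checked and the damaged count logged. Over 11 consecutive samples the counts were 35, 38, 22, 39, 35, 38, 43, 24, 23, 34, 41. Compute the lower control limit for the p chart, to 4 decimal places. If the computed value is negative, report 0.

p̄ = Σdᵢ / (k·n) = 372 / (11 × 200) = 0.16909
LCL = p̄ − 3·√(p̄(1−p̄)/n) = 0.16909 − 3 × 0.02650 = 0.08958

0.0896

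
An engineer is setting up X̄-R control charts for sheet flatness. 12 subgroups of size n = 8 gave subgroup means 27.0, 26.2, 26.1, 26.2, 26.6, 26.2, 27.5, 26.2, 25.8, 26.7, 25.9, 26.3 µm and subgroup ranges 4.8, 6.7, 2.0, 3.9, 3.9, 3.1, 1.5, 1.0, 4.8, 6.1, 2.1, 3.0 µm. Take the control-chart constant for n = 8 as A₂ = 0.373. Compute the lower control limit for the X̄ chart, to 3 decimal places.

25.058

X̄̄ = (27.0 + 26.2 + 26.1 + 26.2 + 26.6 + 26.2 + 27.5 + 26.2 + 25.8 + 26.7 + 25.9 + 26.3) / 12 = 316.7000 / 12 = 26.3917
R̄ = (4.8 + 6.7 + 2.0 + 3.9 + 3.9 + 3.1 + 1.5 + 1.0 + 4.8 + 6.1 + 2.1 + 3.0) / 12 = 42.9000 / 12 = 3.5750
LCL = X̄̄ − A₂·R̄ = 26.3917 − 0.373 × 3.5750 = 25.0582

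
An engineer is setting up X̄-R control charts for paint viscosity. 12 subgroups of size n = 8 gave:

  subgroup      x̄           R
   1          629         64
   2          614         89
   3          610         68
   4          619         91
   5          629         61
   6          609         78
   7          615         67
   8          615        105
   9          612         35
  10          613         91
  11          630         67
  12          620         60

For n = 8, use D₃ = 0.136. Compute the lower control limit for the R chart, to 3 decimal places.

9.928

R̄ = (64 + 89 + 68 + 91 + 61 + 78 + 67 + 105 + 35 + 91 + 67 + 60) / 12 = 876.0000 / 12 = 73.0000
LCL_R = D₃·R̄ = 0.136 × 73.0000 = 9.9280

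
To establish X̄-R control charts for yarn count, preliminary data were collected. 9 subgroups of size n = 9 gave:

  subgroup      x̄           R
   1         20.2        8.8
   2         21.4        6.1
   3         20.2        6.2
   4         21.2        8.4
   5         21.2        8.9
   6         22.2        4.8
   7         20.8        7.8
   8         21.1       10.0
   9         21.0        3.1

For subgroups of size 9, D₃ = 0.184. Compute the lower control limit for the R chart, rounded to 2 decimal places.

R̄ = (8.8 + 6.1 + 6.2 + 8.4 + 8.9 + 4.8 + 7.8 + 10.0 + 3.1) / 9 = 64.1000 / 9 = 7.1222
LCL_R = D₃·R̄ = 0.184 × 7.1222 = 1.3105

1.31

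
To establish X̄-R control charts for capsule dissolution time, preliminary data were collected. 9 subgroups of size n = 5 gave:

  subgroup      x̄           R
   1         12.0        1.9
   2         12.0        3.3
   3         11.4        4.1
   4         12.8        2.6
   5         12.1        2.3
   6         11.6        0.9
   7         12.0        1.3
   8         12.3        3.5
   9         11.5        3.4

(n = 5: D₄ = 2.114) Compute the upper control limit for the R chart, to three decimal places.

5.473

R̄ = (1.9 + 3.3 + 4.1 + 2.6 + 2.3 + 0.9 + 1.3 + 3.5 + 3.4) / 9 = 23.3000 / 9 = 2.5889
UCL_R = D₄·R̄ = 2.114 × 2.5889 = 5.4729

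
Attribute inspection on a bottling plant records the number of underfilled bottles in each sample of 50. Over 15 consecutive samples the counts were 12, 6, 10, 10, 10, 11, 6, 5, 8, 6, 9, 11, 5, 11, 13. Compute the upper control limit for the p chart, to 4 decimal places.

p̄ = Σdᵢ / (k·n) = 133 / (15 × 50) = 0.17733
UCL = p̄ + 3·√(p̄(1−p̄)/n) = 0.17733 + 3 × √(0.17733×0.82267/50) = 0.17733 + 3 × 0.05402 = 0.33938

0.3394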